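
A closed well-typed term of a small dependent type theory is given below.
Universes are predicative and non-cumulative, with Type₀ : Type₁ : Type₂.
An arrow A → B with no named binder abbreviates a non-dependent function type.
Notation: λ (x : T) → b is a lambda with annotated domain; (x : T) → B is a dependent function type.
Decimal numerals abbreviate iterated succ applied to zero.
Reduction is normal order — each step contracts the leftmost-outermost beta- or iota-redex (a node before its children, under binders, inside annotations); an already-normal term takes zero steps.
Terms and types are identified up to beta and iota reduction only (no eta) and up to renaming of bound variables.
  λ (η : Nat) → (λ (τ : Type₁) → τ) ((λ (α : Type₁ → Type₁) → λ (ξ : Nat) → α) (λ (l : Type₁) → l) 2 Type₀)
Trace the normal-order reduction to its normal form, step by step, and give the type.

reduction (normal order):
  λ (η : Nat) → (λ (τ : Type₁) → τ) ((λ (α : Type₁ → Type₁) → λ (ξ : Nat) → α) (λ (l : Type₁) → l) 2 Type₀)
  ~> λ (η : Nat) → (λ (τ : Type₁ → Type₁) → λ (α : Nat) → τ) (λ (ξ : Type₁) → ξ) 2 Type₀
  ~> λ (η : Nat) → (λ (τ : Nat) → λ (α : Type₁) → α) 2 Type₀
  ~> λ (η : Nat) → (λ (τ : Type₁) → τ) Type₀
  ~> λ (η : Nat) → Type₀
the term's type:
  Nat → Type₁


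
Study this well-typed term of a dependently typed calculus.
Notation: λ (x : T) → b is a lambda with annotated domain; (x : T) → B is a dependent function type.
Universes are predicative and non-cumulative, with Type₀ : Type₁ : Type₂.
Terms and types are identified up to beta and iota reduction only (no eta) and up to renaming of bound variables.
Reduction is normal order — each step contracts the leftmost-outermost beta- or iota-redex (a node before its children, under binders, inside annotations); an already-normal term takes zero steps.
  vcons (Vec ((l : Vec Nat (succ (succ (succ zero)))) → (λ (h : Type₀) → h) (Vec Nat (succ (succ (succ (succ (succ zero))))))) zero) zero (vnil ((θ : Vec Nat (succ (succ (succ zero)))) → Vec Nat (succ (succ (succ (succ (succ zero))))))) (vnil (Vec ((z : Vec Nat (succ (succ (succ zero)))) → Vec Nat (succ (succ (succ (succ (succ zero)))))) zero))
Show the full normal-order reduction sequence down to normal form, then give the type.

normal-order reduction sequence:
  vcons (Vec ((l : Vec Nat (succ (succ (succ zero)))) → (λ (h : Type₀) → h) (Vec Nat (succ (succ (succ (succ (succ zero))))))) zero) zero (vnil ((θ : Vec Nat (succ (succ (succ zero)))) → Vec Nat (succ (succ (succ (succ (succ zero))))))) (vnil (Vec ((z : Vec Nat (succ (succ (succ zero)))) → Vec Nat (succ (succ (succ (succ (succ zero)))))) zero))
  ~> vcons (Vec ((l : Vec Nat (succ (succ (succ zero)))) → Vec Nat (succ (succ (succ (succ (succ zero)))))) zero) zero (vnil ((h : Vec Nat (succ (succ (succ zero)))) → Vec Nat (succ (succ (succ (succ (succ zero))))))) (vnil (Vec ((θ : Vec Nat (succ (succ (succ zero)))) → Vec Nat (succ (succ (succ (succ (succ zero)))))) zero))
inferred type:
  Vec (Vec ((l : Vec Nat (succ (succ (succ zero)))) → Vec Nat (succ (succ (succ (succ (succ zero)))))) zero) (succ zero)


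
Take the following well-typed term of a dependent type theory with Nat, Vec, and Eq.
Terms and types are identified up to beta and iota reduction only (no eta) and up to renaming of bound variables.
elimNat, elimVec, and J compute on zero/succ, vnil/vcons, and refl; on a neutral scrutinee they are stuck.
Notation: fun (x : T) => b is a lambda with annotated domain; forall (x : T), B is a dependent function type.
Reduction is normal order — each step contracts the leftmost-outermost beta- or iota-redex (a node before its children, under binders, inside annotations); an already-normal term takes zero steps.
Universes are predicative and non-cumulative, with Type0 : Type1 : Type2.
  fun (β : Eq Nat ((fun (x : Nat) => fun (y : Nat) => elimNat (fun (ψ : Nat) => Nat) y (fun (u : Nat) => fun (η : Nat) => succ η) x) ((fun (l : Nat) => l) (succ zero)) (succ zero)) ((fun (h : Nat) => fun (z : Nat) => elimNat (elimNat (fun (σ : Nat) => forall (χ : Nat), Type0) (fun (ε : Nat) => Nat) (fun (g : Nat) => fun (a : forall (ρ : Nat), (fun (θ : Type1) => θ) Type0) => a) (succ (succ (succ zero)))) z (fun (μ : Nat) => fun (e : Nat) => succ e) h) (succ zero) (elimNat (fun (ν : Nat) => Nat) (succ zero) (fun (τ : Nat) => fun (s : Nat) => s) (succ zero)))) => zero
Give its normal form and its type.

normal form:
  fun (β : Eq Nat (succ (succ zero)) (succ (succ zero))) => zero
the term's type:
  forall (β : Eq Nat (succ (succ zero)) (succ (succ zero))), Nat
observation: the first redex contracted is a beta-redex; the normal form is reached in 17 normal-order steps.


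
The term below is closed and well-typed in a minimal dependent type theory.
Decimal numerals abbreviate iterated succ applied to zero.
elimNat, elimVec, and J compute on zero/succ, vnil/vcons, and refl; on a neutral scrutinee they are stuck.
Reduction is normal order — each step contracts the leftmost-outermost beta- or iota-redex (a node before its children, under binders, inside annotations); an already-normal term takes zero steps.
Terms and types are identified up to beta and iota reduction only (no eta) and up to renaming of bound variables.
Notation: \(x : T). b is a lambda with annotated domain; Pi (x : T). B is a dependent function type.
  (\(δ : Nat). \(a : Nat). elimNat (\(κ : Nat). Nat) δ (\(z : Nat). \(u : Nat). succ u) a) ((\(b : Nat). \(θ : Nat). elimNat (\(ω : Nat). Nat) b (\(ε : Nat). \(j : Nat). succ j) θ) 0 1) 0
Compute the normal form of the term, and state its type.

reduced normal form:
  1
the term's type:
  Nat
observation: the leftmost-outermost redex is a beta-redex, and normalization takes 9 steps.


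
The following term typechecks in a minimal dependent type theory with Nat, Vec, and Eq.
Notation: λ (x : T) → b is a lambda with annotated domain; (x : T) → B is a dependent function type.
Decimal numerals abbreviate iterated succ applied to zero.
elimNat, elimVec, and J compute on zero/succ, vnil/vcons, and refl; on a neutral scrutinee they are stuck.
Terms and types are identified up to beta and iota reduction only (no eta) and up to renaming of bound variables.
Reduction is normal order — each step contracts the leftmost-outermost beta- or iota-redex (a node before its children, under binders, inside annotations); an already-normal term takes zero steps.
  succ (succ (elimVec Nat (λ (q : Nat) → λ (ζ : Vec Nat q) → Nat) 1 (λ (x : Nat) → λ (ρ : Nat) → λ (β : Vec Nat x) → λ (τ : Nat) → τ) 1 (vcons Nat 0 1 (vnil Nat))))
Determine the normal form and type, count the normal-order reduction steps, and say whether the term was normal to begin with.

resulting normal form:
  3
type:
  Nat
steps to reach normal form (normal order): 6
already normal: no
first contracted redex: an elimVec iota-redex


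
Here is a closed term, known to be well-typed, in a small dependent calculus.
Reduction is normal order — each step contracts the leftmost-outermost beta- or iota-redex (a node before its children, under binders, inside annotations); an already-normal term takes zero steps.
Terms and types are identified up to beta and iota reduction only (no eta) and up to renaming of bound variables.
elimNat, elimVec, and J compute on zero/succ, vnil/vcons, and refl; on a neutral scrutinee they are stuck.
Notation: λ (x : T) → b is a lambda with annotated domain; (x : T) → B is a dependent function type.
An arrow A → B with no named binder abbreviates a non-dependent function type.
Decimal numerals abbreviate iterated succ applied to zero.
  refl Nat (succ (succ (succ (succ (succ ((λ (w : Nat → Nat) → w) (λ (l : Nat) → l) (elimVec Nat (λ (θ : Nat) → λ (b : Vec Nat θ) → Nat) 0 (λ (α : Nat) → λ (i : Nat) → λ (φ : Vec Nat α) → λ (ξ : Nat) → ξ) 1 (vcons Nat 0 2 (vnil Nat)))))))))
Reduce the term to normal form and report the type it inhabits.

normal form:
  refl Nat 5
the term's type:
  Eq Nat 5 5


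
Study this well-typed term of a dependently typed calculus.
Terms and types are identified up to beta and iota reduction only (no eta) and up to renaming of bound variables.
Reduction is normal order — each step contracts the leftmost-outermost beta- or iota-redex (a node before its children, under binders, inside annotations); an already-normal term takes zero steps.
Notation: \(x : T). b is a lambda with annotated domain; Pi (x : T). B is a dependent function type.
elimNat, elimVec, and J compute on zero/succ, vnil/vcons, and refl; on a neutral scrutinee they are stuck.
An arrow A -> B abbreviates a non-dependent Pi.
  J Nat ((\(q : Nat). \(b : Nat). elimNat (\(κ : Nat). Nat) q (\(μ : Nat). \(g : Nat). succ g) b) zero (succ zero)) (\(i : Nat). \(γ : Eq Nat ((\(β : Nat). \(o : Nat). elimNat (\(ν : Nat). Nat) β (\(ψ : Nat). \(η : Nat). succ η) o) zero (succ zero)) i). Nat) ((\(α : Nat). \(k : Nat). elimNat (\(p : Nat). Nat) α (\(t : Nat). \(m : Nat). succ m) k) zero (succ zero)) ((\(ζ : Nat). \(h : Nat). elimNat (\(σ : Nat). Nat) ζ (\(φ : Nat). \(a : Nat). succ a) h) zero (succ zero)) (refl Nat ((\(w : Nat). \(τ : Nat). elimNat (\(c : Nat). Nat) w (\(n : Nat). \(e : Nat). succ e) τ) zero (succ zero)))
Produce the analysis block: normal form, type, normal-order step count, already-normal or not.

normal form:
  succ zero
the term's type:
  Nat
steps to reach normal form (normal order): 7
term was already normal: no
first redex: a J iota-redex


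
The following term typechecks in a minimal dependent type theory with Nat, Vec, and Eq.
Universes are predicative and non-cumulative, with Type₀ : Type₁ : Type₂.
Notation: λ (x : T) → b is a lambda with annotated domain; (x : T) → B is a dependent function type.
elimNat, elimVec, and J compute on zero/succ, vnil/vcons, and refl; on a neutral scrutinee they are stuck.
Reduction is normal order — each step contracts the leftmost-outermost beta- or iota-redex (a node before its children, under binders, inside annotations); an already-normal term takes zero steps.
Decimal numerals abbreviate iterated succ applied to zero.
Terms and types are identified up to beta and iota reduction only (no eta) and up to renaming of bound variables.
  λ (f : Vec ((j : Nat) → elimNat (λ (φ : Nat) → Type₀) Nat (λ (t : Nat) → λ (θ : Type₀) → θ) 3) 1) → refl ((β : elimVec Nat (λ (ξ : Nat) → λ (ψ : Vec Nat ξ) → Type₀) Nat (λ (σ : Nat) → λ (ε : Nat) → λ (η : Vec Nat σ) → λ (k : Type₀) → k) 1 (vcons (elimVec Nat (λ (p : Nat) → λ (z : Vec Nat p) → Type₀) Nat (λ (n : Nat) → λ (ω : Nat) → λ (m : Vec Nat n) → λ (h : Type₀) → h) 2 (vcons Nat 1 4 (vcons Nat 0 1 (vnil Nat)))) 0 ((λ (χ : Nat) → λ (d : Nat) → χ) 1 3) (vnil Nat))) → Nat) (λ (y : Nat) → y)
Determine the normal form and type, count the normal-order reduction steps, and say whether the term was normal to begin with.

resulting normal form:
  λ (f : Vec ((j : Nat) → Nat) 1) → refl ((φ : Nat) → Nat) (λ (t : Nat) → t)
inferred type:
  (f : Vec ((j : Nat) → Nat) 1) → Eq ((φ : Nat) → Nat) (λ (t : Nat) → t) (λ (θ : Nat) → θ)
normal-order step count: 16
term was already normal: no
first contracted redex: an elimNat iota-redex


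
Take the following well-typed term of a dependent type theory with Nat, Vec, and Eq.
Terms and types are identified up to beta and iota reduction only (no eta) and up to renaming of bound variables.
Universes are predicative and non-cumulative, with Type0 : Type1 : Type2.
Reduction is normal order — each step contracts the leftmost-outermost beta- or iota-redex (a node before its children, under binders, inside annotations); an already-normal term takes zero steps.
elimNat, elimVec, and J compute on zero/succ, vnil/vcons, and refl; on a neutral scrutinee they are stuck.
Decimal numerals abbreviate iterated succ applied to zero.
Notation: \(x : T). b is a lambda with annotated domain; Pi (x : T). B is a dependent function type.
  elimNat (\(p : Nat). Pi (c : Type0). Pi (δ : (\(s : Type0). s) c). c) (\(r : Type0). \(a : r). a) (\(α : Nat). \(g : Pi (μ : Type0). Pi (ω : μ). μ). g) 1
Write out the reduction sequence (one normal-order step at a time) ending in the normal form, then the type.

reduction (normal order):
  elimNat (\(p : Nat). Pi (c : Type0). Pi (δ : (\(s : Type0). s) c). c) (\(r : Type0). \(a : r). a) (\(α : Nat). \(g : Pi (μ : Type0). Pi (ω : μ). μ). g) 1
  ~> (\(p : Nat). \(c : Pi (δ : Type0). Pi (s : δ). δ). c) 0 (elimNat (\(r : Nat). Pi (a : Type0). Pi (α : (\(g : Type0). g) a). a) (\(μ : Type0). \(ω : μ). ω) (\(ψ : Nat). \(ξ : Pi (u : Type0). Pi (i : u). u). ξ) 0)
  ~> (\(p : Pi (c : Type0). Pi (δ : c). c). p) (elimNat (\(s : Nat). Pi (r : Type0). Pi (a : (\(α : Type0). α) r). r) (\(g : Type0). \(μ : g). μ) (\(ω : Nat). \(ψ : Pi (ξ : Type0). Pi (u : ξ). ξ). ψ) 0)
  ~> elimNat (\(p : Nat). Pi (c : Type0). Pi (δ : (\(s : Type0). s) c). c) (\(r : Type0). \(a : r). a) (\(α : Nat). \(g : Pi (μ : Type0). Pi (ω : μ). μ). g) 0
  ~> \(p : Type0). \(c : p). c
type:
  Pi (p : Type0). Pi (c : p). p


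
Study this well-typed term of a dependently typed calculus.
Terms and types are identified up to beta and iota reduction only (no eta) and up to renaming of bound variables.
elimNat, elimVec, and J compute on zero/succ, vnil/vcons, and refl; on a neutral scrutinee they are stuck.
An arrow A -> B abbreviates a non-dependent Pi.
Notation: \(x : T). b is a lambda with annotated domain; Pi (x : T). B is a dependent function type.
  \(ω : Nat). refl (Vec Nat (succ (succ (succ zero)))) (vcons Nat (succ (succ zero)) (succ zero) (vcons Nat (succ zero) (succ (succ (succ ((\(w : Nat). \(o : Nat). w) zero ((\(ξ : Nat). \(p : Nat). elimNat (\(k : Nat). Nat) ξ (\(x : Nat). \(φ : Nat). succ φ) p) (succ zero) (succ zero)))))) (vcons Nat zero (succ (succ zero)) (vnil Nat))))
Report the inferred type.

the term's type:
  Nat -> Eq (Vec Nat (succ (succ (succ zero)))) (vcons Nat (succ (succ zero)) (succ zero) (vcons Nat (succ zero) (succ (succ (succ zero))) (vcons Nat zero (succ (succ zero)) (vnil Nat)))) (vcons Nat (succ (succ zero)) (succ zero) (vcons Nat (succ zero) (succ (succ (succ zero))) (vcons Nat zero (succ (succ zero)) (vnil Nat))))


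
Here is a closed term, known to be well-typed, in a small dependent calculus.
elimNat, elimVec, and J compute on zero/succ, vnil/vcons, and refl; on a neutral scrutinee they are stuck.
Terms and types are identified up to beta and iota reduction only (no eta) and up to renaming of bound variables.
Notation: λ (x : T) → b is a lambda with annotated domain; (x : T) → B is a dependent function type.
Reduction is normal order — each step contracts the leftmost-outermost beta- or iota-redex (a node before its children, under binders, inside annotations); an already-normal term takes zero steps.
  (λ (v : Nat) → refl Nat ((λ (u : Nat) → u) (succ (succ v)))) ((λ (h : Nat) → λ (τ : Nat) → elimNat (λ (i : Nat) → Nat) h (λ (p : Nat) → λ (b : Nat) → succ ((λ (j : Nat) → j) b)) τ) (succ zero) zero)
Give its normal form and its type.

normal form:
  refl Nat (succ (succ (succ zero)))
inferred type:
  Eq Nat (succ (succ (succ zero))) (succ (succ (succ zero)))


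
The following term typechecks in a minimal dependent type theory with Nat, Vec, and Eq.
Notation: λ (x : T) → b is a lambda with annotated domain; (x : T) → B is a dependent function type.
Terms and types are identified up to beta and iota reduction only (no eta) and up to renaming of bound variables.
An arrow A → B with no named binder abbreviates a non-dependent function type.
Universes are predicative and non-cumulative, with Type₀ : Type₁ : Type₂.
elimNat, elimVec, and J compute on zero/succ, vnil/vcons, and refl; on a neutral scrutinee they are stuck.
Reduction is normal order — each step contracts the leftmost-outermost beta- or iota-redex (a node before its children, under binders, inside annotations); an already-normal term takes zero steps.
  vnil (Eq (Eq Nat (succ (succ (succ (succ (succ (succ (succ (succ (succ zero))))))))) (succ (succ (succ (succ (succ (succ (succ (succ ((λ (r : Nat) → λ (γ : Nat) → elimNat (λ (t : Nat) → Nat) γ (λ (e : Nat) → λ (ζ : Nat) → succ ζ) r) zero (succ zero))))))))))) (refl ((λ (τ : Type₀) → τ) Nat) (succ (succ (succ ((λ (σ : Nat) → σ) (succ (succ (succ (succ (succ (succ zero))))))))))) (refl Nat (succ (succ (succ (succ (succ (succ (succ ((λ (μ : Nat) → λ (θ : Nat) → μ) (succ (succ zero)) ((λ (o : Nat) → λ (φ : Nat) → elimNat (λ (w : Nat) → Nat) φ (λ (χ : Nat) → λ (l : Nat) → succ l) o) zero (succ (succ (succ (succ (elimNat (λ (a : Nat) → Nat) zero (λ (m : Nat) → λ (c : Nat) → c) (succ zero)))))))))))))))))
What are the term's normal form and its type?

normal form:
  vnil (Eq (Eq Nat (succ (succ (succ (succ (succ (succ (succ (succ (succ zero))))))))) (succ (succ (succ (succ (succ (succ (succ (succ (succ zero)))))))))) (refl Nat (succ (succ (succ (succ (succ (succ (succ (succ (succ zero)))))))))) (refl Nat (succ (succ (succ (succ (succ (succ (succ (succ (succ zero)))))))))))
inferred type:
  Vec (Eq (Eq Nat (succ (succ (succ (succ (succ (succ (succ (succ (succ zero))))))))) (succ (succ (succ (succ (succ (succ (succ (succ (succ zero)))))))))) (refl Nat (succ (succ (succ (succ (succ (succ (succ (succ (succ zero)))))))))) (refl Nat (succ (succ (succ (succ (succ (succ (succ (succ (succ zero))))))))))) zero


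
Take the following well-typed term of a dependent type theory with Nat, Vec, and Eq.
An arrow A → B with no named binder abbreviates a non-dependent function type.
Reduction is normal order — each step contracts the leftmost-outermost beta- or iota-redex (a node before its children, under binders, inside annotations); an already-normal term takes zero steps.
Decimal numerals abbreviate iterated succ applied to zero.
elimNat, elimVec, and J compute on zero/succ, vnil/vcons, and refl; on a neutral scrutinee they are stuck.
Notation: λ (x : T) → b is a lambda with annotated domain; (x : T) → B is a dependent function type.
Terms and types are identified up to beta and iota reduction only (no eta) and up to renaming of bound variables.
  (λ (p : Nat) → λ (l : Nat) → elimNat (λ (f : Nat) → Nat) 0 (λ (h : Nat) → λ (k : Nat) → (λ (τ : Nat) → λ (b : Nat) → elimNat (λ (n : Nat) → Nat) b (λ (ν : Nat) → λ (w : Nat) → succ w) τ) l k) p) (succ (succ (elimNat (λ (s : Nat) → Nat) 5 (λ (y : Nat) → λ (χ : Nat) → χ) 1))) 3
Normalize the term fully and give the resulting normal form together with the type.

reduced normal form:
  21
inferred type:
  Nat


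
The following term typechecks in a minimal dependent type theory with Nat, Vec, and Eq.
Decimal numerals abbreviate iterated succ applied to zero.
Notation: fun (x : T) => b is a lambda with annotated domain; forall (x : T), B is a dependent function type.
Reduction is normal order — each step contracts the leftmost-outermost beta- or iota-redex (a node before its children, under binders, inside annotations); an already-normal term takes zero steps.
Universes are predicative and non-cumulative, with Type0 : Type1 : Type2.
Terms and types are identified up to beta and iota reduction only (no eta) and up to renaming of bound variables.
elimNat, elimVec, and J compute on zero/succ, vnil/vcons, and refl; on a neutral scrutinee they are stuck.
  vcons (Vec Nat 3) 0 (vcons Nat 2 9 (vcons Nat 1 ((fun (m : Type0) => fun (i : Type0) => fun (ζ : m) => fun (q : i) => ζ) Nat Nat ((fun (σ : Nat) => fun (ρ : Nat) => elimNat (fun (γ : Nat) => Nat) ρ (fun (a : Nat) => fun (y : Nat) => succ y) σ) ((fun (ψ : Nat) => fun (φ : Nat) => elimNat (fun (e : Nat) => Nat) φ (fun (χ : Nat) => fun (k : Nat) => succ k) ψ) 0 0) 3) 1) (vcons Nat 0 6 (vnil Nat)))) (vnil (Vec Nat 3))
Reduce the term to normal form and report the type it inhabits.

normal form:
  vcons (Vec Nat 3) 0 (vcons Nat 2 9 (vcons Nat 1 3 (vcons Nat 0 6 (vnil Nat)))) (vnil (Vec Nat 3))
the term's type:
  Vec (Vec Nat 3) 1
observation: reduction starts at a beta-redex, and 10 normal-order steps reach the normal form.


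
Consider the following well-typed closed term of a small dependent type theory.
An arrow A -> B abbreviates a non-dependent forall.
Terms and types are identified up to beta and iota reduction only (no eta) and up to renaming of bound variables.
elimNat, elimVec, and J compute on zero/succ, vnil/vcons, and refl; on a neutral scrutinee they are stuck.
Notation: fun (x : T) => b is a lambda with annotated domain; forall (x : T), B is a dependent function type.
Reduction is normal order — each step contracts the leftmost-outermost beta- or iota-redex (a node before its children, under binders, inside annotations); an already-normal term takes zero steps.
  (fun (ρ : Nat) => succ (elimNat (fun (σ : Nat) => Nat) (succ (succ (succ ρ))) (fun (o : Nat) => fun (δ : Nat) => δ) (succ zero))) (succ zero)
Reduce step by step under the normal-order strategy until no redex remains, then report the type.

normal-order reduction sequence:
  (fun (ρ : Nat) => succ (elimNat (fun (σ : Nat) => Nat) (succ (succ (succ ρ))) (fun (o : Nat) => fun (δ : Nat) => δ) (succ zero))) (succ zero)
  ~> succ (elimNat (fun (ρ : Nat) => Nat) (succ (succ (succ (succ zero)))) (fun (σ : Nat) => fun (o : Nat) => o) (succ zero))
  ~> succ ((fun (ρ : Nat) => fun (σ : Nat) => σ) zero (elimNat (fun (o : Nat) => Nat) (succ (succ (succ (succ zero)))) (fun (δ : Nat) => fun (ψ : Nat) => ψ) zero))
  ~> succ ((fun (ρ : Nat) => ρ) (elimNat (fun (σ : Nat) => Nat) (succ (succ (succ (succ zero)))) (fun (o : Nat) => fun (δ : Nat) => δ) zero))
  ~> succ (elimNat (fun (ρ : Nat) => Nat) (succ (succ (succ (succ zero)))) (fun (σ : Nat) => fun (o : Nat) => o) zero)
  ~> succ (succ (succ (succ (succ zero))))
type:
  Nat


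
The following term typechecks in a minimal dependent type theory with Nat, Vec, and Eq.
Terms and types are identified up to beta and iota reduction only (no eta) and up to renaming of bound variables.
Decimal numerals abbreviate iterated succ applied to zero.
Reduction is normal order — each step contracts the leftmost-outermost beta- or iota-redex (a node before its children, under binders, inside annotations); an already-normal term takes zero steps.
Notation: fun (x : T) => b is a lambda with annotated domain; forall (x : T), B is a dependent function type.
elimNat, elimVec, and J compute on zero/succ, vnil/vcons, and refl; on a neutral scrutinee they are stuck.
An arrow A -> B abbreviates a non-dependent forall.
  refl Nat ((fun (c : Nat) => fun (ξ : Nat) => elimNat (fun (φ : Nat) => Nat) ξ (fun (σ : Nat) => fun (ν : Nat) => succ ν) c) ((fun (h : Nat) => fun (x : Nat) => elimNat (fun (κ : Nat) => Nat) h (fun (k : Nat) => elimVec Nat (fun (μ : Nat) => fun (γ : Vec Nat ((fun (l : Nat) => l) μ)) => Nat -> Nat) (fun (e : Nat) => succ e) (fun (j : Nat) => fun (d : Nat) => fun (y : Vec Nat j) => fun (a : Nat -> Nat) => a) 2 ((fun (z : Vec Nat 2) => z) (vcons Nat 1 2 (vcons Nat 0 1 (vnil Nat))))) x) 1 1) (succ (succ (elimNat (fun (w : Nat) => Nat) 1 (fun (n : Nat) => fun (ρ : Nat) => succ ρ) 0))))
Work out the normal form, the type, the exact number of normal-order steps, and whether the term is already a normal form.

reduced normal form:
  refl Nat 5
the term's type:
  Eq Nat 5 5
reduction steps (normal order): 29
term was already normal: no
first redex: a beta-redex


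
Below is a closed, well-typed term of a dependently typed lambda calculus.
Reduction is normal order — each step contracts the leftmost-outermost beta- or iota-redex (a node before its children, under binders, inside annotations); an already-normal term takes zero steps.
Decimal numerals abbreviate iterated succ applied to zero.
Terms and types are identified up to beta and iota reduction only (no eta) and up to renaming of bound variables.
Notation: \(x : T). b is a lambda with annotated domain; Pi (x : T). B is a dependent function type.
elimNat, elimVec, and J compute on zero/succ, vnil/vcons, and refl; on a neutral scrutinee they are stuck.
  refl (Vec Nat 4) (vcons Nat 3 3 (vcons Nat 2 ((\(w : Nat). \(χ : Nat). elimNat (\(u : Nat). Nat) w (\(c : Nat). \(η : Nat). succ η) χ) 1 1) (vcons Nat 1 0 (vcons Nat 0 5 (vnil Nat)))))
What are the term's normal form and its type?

resulting normal form:
  refl (Vec Nat 4) (vcons Nat 3 3 (vcons Nat 2 2 (vcons Nat 1 0 (vcons Nat 0 5 (vnil Nat)))))
type:
  Eq (Vec Nat 4) (vcons Nat 3 3 (vcons Nat 2 2 (vcons Nat 1 0 (vcons Nat 0 5 (vnil Nat))))) (vcons Nat 3 3 (vcons Nat 2 2 (vcons Nat 1 0 (vcons Nat 0 5 (vnil Nat)))))
observation: 6 normal-order steps separate the term from its normal form.


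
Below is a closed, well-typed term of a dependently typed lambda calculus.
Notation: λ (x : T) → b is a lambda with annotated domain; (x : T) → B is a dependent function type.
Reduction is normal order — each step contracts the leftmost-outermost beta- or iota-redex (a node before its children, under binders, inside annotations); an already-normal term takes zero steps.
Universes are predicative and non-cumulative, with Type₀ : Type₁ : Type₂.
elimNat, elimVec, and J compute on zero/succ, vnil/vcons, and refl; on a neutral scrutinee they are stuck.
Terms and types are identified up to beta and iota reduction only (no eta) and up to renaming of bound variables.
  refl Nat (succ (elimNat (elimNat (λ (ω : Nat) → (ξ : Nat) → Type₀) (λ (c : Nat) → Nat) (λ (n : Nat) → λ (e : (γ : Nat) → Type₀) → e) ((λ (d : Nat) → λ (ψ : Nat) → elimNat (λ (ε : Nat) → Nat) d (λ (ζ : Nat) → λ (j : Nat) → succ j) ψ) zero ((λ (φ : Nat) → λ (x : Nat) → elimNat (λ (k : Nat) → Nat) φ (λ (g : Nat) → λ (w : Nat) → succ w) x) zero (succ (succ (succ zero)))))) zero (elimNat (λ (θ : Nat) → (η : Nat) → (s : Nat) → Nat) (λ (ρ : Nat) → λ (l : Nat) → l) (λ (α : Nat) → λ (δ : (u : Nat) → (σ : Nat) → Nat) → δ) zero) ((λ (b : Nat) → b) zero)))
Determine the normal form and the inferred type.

reduced normal form:
  refl Nat (succ zero)
inferred type:
  Eq Nat (succ zero) (succ zero)


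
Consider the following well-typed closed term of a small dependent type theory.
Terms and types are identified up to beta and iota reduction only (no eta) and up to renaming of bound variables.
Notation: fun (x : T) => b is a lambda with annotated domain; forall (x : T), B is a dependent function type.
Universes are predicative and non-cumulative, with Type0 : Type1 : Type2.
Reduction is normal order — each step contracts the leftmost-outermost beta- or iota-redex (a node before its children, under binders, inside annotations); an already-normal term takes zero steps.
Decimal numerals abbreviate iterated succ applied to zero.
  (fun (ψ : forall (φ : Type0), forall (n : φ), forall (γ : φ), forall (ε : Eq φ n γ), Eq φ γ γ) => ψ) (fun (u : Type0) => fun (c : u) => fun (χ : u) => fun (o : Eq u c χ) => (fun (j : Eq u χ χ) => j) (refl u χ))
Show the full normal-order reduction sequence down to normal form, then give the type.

normal-order reduction sequence:
  (fun (ψ : forall (φ : Type0), forall (n : φ), forall (γ : φ), forall (ε : Eq φ n γ), Eq φ γ γ) => ψ) (fun (u : Type0) => fun (c : u) => fun (χ : u) => fun (o : Eq u c χ) => (fun (j : Eq u χ χ) => j) (refl u χ))
  ~> fun (ψ : Type0) => fun (φ : ψ) => fun (n : ψ) => fun (γ : Eq ψ φ n) => (fun (ε : Eq ψ n n) => ε) (refl ψ n)
  ~> fun (ψ : Type0) => fun (φ : ψ) => fun (n : ψ) => fun (γ : Eq ψ φ n) => refl ψ n
inferred type:
  forall (ψ : Type0), forall (φ : ψ), forall (n : ψ), forall (γ : Eq ψ φ n), Eq ψ n n


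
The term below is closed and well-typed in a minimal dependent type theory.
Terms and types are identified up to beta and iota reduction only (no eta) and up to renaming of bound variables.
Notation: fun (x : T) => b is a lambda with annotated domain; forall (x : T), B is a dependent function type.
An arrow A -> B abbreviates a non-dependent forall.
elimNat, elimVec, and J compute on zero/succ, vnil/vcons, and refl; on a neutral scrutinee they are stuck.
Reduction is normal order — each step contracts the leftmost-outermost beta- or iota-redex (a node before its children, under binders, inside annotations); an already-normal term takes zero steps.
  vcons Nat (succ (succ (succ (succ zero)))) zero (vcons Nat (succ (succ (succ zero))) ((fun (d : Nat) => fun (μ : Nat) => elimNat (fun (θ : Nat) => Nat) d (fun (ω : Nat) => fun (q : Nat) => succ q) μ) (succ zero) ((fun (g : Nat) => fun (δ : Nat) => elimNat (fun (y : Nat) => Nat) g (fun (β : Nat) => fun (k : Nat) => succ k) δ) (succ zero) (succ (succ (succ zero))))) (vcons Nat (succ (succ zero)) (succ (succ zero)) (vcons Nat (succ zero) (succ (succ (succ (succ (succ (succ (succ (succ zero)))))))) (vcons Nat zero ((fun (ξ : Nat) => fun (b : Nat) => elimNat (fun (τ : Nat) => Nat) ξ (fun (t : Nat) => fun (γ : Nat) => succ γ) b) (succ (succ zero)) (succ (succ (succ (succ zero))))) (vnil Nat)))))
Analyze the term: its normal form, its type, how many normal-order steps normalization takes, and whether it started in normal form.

reduced normal form:
  vcons Nat (succ (succ (succ (succ zero)))) zero (vcons Nat (succ (succ (succ zero))) (succ (succ (succ (succ (succ zero))))) (vcons Nat (succ (succ zero)) (succ (succ zero)) (vcons Nat (succ zero) (succ (succ (succ (succ (succ (succ (succ (succ zero)))))))) (vcons Nat zero (succ (succ (succ (succ (succ (succ zero)))))) (vnil Nat)))))
type:
  Vec Nat (succ (succ (succ (succ (succ zero)))))
steps to reach normal form (normal order): 42
started in normal form: no
first contracted redex: a beta-redex


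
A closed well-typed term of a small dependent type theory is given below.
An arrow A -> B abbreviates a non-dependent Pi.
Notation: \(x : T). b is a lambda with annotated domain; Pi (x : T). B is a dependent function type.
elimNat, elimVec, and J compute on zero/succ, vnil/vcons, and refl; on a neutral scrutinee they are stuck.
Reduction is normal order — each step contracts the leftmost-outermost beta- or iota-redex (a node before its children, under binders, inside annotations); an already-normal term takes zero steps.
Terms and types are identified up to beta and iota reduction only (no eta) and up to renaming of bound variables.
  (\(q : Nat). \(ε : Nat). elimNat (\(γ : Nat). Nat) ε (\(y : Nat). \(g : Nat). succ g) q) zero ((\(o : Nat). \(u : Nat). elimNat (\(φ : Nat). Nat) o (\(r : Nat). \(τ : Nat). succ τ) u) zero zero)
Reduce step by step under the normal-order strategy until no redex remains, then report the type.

normal-order reduction:
  (\(q : Nat). \(ε : Nat). elimNat (\(γ : Nat). Nat) ε (\(y : Nat). \(g : Nat). succ g) q) zero ((\(o : Nat). \(u : Nat). elimNat (\(φ : Nat). Nat) o (\(r : Nat). \(τ : Nat). succ τ) u) zero zero)
  ~> (\(q : Nat). elimNat (\(ε : Nat). Nat) q (\(γ : Nat). \(y : Nat). succ y) zero) ((\(g : Nat). \(o : Nat). elimNat (\(u : Nat). Nat) g (\(φ : Nat). \(r : Nat). succ r) o) zero zero)
  ~> elimNat (\(q : Nat). Nat) ((\(ε : Nat). \(γ : Nat). elimNat (\(y : Nat). Nat) ε (\(g : Nat). \(o : Nat). succ o) γ) zero zero) (\(u : Nat). \(φ : Nat). succ φ) zero
  ~> (\(q : Nat). \(ε : Nat). elimNat (\(γ : Nat). Nat) q (\(y : Nat). \(g : Nat). succ g) ε) zero zero
  ~> (\(q : Nat). elimNat (\(ε : Nat). Nat) zero (\(γ : Nat). \(y : Nat). succ y) q) zero
  ~> elimNat (\(q : Nat). Nat) zero (\(ε : Nat). \(γ : Nat). succ γ) zero
  ~> zero
inferred type:
  Nat


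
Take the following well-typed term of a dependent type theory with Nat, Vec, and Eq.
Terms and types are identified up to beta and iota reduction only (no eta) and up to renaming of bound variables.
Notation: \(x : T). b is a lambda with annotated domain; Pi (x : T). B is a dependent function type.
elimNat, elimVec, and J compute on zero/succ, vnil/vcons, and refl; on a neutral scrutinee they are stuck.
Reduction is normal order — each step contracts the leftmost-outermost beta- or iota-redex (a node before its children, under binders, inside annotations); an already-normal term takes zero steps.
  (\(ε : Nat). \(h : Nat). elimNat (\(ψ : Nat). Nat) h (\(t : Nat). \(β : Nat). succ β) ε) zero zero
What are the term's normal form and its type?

normal form:
  zero
the term's type:
  Nat


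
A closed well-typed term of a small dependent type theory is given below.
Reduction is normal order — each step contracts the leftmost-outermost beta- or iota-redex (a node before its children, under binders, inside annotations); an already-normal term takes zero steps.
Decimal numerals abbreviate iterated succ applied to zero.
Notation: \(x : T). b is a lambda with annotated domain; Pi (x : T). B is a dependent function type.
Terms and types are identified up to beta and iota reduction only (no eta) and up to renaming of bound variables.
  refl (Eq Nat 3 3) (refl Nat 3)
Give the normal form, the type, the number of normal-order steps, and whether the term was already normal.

resulting normal form:
  refl (Eq Nat 3 3) (refl Nat 3)
inferred type:
  Eq (Eq Nat 3 3) (refl Nat 3) (refl Nat 3)
reduction steps (normal order): 0
term was already normal: yes


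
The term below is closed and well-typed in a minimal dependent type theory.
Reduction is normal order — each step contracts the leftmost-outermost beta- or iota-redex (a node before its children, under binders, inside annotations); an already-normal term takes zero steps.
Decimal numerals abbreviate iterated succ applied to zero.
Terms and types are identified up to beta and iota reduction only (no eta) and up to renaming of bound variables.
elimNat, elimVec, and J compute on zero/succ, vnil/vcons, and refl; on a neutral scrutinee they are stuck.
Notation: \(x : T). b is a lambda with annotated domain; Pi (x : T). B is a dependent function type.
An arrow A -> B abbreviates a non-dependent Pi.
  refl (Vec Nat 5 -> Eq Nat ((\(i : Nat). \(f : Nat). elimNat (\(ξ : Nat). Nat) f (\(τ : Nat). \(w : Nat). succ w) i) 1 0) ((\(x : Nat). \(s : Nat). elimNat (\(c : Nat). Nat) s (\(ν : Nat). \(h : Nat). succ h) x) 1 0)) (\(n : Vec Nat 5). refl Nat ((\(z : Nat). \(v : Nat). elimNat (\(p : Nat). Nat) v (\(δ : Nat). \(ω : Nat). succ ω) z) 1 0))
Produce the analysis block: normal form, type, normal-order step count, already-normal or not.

resulting normal form:
  refl (Vec Nat 5 -> Eq Nat 1 1) (\(i : Vec Nat 5). refl Nat 1)
inferred type:
  Eq (Vec Nat 5 -> Eq Nat 1 1) (\(i : Vec Nat 5). refl Nat 1) (\(f : Vec Nat 5). refl Nat 1)
normal-order step count: 18
already normal: no
first contracted redex: a beta-redex


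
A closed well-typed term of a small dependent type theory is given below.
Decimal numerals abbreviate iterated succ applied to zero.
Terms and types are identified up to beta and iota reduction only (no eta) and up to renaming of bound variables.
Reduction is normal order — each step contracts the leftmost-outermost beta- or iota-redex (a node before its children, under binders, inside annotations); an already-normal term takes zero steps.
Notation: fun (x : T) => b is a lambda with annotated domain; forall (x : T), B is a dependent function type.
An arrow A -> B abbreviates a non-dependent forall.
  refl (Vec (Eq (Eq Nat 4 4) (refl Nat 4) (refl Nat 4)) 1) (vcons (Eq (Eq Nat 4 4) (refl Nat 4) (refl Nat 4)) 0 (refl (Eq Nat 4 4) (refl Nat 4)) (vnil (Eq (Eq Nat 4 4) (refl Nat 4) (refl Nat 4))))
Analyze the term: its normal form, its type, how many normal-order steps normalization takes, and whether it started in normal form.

resulting normal form:
  refl (Vec (Eq (Eq Nat 4 4) (refl Nat 4) (refl Nat 4)) 1) (vcons (Eq (Eq Nat 4 4) (refl Nat 4) (refl Nat 4)) 0 (refl (Eq Nat 4 4) (refl Nat 4)) (vnil (Eq (Eq Nat 4 4) (refl Nat 4) (refl Nat 4))))
inferred type:
  Eq (Vec (Eq (Eq Nat 4 4) (refl Nat 4) (refl Nat 4)) 1) (vcons (Eq (Eq Nat 4 4) (refl Nat 4) (refl Nat 4)) 0 (refl (Eq Nat 4 4) (refl Nat 4)) (vnil (Eq (Eq Nat 4 4) (refl Nat 4) (refl Nat 4)))) (vcons (Eq (Eq Nat 4 4) (refl Nat 4) (refl Nat 4)) 0 (refl (Eq Nat 4 4) (refl Nat 4)) (vnil (Eq (Eq Nat 4 4) (refl Nat 4) (refl Nat 4))))
reduction steps (normal order): 0
term was already normal: yes


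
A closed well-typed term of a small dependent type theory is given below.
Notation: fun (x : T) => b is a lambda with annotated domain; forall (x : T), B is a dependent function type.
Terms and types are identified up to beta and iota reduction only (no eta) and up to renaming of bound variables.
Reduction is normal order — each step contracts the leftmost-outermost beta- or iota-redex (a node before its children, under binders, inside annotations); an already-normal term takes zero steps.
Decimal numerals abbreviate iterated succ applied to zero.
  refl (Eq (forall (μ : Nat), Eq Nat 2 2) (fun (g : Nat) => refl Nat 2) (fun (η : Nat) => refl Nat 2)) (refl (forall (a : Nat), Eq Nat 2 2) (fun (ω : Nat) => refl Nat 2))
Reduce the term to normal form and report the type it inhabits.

resulting normal form:
  refl (Eq (forall (μ : Nat), Eq Nat 2 2) (fun (g : Nat) => refl Nat 2) (fun (η : Nat) => refl Nat 2)) (refl (forall (a : Nat), Eq Nat 2 2) (fun (ω : Nat) => refl Nat 2))
type:
  Eq (Eq (forall (μ : Nat), Eq Nat 2 2) (fun (g : Nat) => refl Nat 2) (fun (η : Nat) => refl Nat 2)) (refl (forall (a : Nat), Eq Nat 2 2) (fun (ω : Nat) => refl Nat 2)) (refl (forall (n : Nat), Eq Nat 2 2) (fun (o : Nat) => refl Nat 2))
observation: the term is already in normal form.


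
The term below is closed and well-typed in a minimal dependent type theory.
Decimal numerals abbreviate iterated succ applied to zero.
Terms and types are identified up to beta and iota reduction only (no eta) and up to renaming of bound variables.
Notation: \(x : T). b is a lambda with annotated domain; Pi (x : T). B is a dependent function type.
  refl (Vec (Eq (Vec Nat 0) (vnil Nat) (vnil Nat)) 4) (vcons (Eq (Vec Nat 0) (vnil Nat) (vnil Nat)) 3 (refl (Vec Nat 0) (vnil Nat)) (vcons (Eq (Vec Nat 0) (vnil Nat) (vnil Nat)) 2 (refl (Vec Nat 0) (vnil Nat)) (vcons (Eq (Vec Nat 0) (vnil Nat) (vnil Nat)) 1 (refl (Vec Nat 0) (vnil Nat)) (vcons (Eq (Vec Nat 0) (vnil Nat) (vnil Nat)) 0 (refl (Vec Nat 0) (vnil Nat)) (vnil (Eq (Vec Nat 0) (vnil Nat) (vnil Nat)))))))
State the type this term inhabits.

the term's type:
  Eq (Vec (Eq (Vec Nat 0) (vnil Nat) (vnil Nat)) 4) (vcons (Eq (Vec Nat 0) (vnil Nat) (vnil Nat)) 3 (refl (Vec Nat 0) (vnil Nat)) (vcons (Eq (Vec Nat 0) (vnil Nat) (vnil Nat)) 2 (refl (Vec Nat 0) (vnil Nat)) (vcons (Eq (Vec Nat 0) (vnil Nat) (vnil Nat)) 1 (refl (Vec Nat 0) (vnil Nat)) (vcons (Eq (Vec Nat 0) (vnil Nat) (vnil Nat)) 0 (refl (Vec Nat 0) (vnil Nat)) (vnil (Eq (Vec Nat 0) (vnil Nat) (vnil Nat))))))) (vcons (Eq (Vec Nat 0) (vnil Nat) (vnil Nat)) 3 (refl (Vec Nat 0) (vnil Nat)) (vcons (Eq (Vec Nat 0) (vnil Nat) (vnil Nat)) 2 (refl (Vec Nat 0) (vnil Nat)) (vcons (Eq (Vec Nat 0) (vnil Nat) (vnil Nat)) 1 (refl (Vec Nat 0) (vnil Nat)) (vcons (Eq (Vec Nat 0) (vnil Nat) (vnil Nat)) 0 (refl (Vec Nat 0) (vnil Nat)) (vnil (Eq (Vec Nat 0) (vnil Nat) (vnil Nat)))))))


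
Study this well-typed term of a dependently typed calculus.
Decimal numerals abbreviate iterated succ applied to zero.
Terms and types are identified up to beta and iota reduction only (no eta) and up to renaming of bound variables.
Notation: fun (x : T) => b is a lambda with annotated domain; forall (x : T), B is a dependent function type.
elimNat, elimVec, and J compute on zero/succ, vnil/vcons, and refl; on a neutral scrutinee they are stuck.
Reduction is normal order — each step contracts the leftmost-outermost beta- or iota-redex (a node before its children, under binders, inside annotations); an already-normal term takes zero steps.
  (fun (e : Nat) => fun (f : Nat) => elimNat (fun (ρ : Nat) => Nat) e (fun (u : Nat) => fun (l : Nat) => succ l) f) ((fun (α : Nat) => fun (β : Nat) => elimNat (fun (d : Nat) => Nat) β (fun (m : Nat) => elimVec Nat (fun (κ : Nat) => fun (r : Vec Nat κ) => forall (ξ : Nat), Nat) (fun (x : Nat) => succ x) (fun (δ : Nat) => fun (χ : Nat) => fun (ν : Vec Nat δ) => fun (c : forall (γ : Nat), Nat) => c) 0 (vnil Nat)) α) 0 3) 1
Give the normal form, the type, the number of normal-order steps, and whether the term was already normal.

normal form:
  4
inferred type:
  Nat
steps to reach normal form (normal order): 9
term was already normal: no
first redex: a beta-redex
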